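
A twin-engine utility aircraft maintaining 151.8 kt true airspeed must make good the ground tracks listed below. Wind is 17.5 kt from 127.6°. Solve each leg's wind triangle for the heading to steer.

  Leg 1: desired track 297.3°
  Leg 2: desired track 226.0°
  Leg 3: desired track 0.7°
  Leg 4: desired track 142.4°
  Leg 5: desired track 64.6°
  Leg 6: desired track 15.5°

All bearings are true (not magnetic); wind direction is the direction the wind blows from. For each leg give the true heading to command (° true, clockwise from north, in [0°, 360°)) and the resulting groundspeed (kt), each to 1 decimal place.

Leg 1: heading=296.1°, groundspeed=169.0 kt
Leg 2: heading=219.5°, groundspeed=153.4 kt
Leg 3: heading=6.0°, groundspeed=161.7 kt
Leg 4: heading=140.7°, groundspeed=134.8 kt
Leg 5: heading=70.5°, groundspeed=143.1 kt
Leg 6: heading=21.6°, groundspeed=157.5 kt

Leg 1: desired track 297.3°; wind correction -1.2° → command heading 296.1°, groundspeed 169.0 kt
Leg 2: desired track 226.0°; wind correction -6.5° → command heading 219.5°, groundspeed 153.4 kt
Leg 3: desired track 0.7°; wind correction +5.3° → command heading 6.0°, groundspeed 161.7 kt
Leg 4: desired track 142.4°; wind correction -1.7° → command heading 140.7°, groundspeed 134.8 kt
Leg 5: desired track 64.6°; wind correction +5.9° → command heading 70.5°, groundspeed 143.1 kt
Leg 6: desired track 15.5°; wind correction +6.1° → command heading 21.6°, groundspeed 157.5 kt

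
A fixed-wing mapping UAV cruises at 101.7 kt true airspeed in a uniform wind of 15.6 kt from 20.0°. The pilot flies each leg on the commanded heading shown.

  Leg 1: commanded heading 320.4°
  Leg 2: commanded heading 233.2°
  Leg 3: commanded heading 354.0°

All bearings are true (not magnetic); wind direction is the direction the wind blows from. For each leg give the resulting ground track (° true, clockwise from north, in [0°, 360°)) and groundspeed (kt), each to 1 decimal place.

Leg 1: heading 320.4°; drift -8.2° → track 312.2°, groundspeed 94.8 kt
Leg 2: heading 233.2°; drift -4.3° → track 228.9°, groundspeed 115.1 kt
Leg 3: heading 354.0°; drift -4.5° → track 349.5°, groundspeed 87.9 kt

Leg 1: track=312.2°, groundspeed=94.8 kt
Leg 2: track=228.9°, groundspeed=115.1 kt
Leg 3: track=349.5°, groundspeed=87.9 kt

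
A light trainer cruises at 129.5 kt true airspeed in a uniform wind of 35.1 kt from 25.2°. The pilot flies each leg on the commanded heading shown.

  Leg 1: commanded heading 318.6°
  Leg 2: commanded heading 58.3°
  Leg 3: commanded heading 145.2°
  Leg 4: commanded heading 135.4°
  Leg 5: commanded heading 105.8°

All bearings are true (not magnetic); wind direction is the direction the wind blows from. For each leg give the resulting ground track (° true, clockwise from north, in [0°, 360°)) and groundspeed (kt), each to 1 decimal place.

Leg 1: track=303.0°, groundspeed=120.0 kt
Leg 2: track=69.1°, groundspeed=101.9 kt
Leg 3: track=156.9°, groundspeed=150.2 kt
Leg 4: track=148.5°, groundspeed=145.4 kt
Leg 5: track=121.4°, groundspeed=128.5 kt

Leg 1: heading 318.6°; drift -15.6° → track 303.0°, groundspeed 120.0 kt
Leg 2: heading 58.3°; drift +10.8° → track 69.1°, groundspeed 101.9 kt
Leg 3: heading 145.2°; drift +11.7° → track 156.9°, groundspeed 150.2 kt
Leg 4: heading 135.4°; drift +13.1° → track 148.5°, groundspeed 145.4 kt
Leg 5: heading 105.8°; drift +15.6° → track 121.4°, groundspeed 128.5 kt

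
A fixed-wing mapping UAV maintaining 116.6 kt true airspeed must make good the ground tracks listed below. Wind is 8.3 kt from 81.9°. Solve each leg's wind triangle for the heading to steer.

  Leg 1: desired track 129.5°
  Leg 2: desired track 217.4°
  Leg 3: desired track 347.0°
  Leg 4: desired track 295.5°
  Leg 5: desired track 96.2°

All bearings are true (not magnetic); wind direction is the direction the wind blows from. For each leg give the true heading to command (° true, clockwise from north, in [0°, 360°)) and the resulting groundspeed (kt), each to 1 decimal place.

Leg 1: heading=126.5°, groundspeed=110.8 kt
Leg 2: heading=214.5°, groundspeed=122.4 kt
Leg 3: heading=351.1°, groundspeed=117.0 kt
Leg 4: heading=297.8°, groundspeed=123.4 kt
Leg 5: heading=95.2°, groundspeed=108.5 kt

Leg 1: desired track 129.5°; wind correction -3.0° → command heading 126.5°, groundspeed 110.8 kt
Leg 2: desired track 217.4°; wind correction -2.9° → command heading 214.5°, groundspeed 122.4 kt
Leg 3: desired track 347.0°; wind correction +4.1° → command heading 351.1°, groundspeed 117.0 kt
Leg 4: desired track 295.5°; wind correction +2.3° → command heading 297.8°, groundspeed 123.4 kt
Leg 5: desired track 96.2°; wind correction -1.0° → command heading 95.2°, groundspeed 108.5 kt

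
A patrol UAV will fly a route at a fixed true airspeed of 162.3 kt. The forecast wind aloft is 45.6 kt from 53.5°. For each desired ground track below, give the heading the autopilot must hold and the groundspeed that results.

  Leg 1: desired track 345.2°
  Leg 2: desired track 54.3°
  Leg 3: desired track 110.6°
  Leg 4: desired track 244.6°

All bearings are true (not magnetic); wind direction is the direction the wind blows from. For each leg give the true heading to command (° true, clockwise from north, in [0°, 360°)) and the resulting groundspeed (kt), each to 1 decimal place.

Leg 1: heading=0.3°, groundspeed=139.8 kt
Leg 2: heading=54.1°, groundspeed=116.7 kt
Leg 3: heading=97.0°, groundspeed=133.0 kt
Leg 4: heading=247.7°, groundspeed=206.8 kt

Leg 1: desired track 345.2°; wind correction +15.1° → command heading 0.3°, groundspeed 139.8 kt
Leg 2: desired track 54.3°; wind correction -0.2° → command heading 54.1°, groundspeed 116.7 kt
Leg 3: desired track 110.6°; wind correction -13.6° → command heading 97.0°, groundspeed 133.0 kt
Leg 4: desired track 244.6°; wind correction +3.1° → command heading 247.7°, groundspeed 206.8 kt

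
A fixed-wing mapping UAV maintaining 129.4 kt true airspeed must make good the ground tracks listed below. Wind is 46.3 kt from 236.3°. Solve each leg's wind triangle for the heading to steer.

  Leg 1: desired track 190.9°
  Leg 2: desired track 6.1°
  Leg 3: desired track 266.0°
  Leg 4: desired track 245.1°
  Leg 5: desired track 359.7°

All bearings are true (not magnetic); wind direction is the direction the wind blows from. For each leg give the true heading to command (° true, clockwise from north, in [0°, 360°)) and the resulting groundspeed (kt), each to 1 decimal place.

Leg 1: heading=205.7°, groundspeed=92.6 kt
Leg 2: heading=350.1°, groundspeed=154.1 kt
Leg 3: heading=255.8°, groundspeed=87.1 kt
Leg 4: heading=242.0°, groundspeed=83.5 kt
Leg 5: heading=342.3°, groundspeed=149.0 kt

Leg 1: desired track 190.9°; wind correction +14.8° → command heading 205.7°, groundspeed 92.6 kt
Leg 2: desired track 6.1°; wind correction -16.0° → command heading 350.1°, groundspeed 154.1 kt
Leg 3: desired track 266.0°; wind correction -10.2° → command heading 255.8°, groundspeed 87.1 kt
Leg 4: desired track 245.1°; wind correction -3.1° → command heading 242.0°, groundspeed 83.5 kt
Leg 5: desired track 359.7°; wind correction -17.4° → command heading 342.3°, groundspeed 149.0 kt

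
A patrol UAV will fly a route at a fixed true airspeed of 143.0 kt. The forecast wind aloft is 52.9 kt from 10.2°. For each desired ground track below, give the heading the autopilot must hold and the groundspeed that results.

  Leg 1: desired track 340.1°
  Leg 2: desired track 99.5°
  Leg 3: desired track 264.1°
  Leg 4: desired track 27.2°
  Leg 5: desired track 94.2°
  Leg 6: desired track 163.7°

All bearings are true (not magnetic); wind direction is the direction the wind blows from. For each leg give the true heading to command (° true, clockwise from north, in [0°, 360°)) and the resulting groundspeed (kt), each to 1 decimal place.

Leg 1: heading=350.8°, groundspeed=94.8 kt
Leg 2: heading=77.8°, groundspeed=132.2 kt
Leg 3: heading=284.9°, groundspeed=148.3 kt
Leg 4: heading=21.0°, groundspeed=91.6 kt
Leg 5: heading=72.6°, groundspeed=127.4 kt
Leg 6: heading=154.2°, groundspeed=188.4 kt

Leg 1: desired track 340.1°; wind correction +10.7° → command heading 350.8°, groundspeed 94.8 kt
Leg 2: desired track 99.5°; wind correction -21.7° → command heading 77.8°, groundspeed 132.2 kt
Leg 3: desired track 264.1°; wind correction +20.8° → command heading 284.9°, groundspeed 148.3 kt
Leg 4: desired track 27.2°; wind correction -6.2° → command heading 21.0°, groundspeed 91.6 kt
Leg 5: desired track 94.2°; wind correction -21.6° → command heading 72.6°, groundspeed 127.4 kt
Leg 6: desired track 163.7°; wind correction -9.5° → command heading 154.2°, groundspeed 188.4 kt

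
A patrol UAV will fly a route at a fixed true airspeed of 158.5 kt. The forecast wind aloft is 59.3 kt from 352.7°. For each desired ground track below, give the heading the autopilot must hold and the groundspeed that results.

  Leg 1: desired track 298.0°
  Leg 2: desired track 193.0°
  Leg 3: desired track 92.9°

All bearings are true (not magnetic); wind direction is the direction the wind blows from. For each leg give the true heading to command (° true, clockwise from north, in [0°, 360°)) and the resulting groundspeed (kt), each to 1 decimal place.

Leg 1: heading=315.8°, groundspeed=116.7 kt
Leg 2: heading=200.5°, groundspeed=212.8 kt
Leg 3: heading=71.3°, groundspeed=157.9 kt

Leg 1: desired track 298.0°; wind correction +17.8° → command heading 315.8°, groundspeed 116.7 kt
Leg 2: desired track 193.0°; wind correction +7.5° → command heading 200.5°, groundspeed 212.8 kt
Leg 3: desired track 92.9°; wind correction -21.6° → command heading 71.3°, groundspeed 157.9 kt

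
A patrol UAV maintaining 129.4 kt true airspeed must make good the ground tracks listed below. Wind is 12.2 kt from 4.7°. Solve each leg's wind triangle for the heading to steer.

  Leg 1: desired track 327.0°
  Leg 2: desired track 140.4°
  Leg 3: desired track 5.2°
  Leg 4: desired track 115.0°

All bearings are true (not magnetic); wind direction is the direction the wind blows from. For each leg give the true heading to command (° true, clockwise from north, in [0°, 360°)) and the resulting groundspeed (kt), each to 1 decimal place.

Leg 1: heading=330.3°, groundspeed=119.5 kt
Leg 2: heading=136.6°, groundspeed=137.9 kt
Leg 3: heading=5.2°, groundspeed=117.2 kt
Leg 4: heading=109.9°, groundspeed=133.1 kt

Leg 1: desired track 327.0°; wind correction +3.3° → command heading 330.3°, groundspeed 119.5 kt
Leg 2: desired track 140.4°; wind correction -3.8° → command heading 136.6°, groundspeed 137.9 kt
Leg 3: desired track 5.2°; wind correction +0.0° → command heading 5.2°, groundspeed 117.2 kt
Leg 4: desired track 115.0°; wind correction -5.1° → command heading 109.9°, groundspeed 133.1 kt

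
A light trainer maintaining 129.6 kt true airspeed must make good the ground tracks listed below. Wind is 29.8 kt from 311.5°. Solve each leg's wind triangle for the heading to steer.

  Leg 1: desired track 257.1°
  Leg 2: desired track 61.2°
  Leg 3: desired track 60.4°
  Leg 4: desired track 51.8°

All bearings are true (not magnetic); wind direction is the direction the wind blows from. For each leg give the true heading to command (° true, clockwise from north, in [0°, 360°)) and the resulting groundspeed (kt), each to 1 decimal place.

Leg 1: heading=267.9°, groundspeed=110.0 kt
Leg 2: heading=48.7°, groundspeed=136.6 kt
Leg 3: heading=47.8°, groundspeed=136.1 kt
Leg 4: heading=38.7°, groundspeed=131.6 kt

Leg 1: desired track 257.1°; wind correction +10.8° → command heading 267.9°, groundspeed 110.0 kt
Leg 2: desired track 61.2°; wind correction -12.5° → command heading 48.7°, groundspeed 136.6 kt
Leg 3: desired track 60.4°; wind correction -12.6° → command heading 47.8°, groundspeed 136.1 kt
Leg 4: desired track 51.8°; wind correction -13.1° → command heading 38.7°, groundspeed 131.6 kt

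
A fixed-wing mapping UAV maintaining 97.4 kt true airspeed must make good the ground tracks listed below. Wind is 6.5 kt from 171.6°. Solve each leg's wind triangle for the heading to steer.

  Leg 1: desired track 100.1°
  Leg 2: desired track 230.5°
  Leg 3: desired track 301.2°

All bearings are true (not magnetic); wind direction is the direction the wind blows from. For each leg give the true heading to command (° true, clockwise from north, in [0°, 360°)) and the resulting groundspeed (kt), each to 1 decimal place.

Leg 1: desired track 100.1°; wind correction +3.6° → command heading 103.7°, groundspeed 95.1 kt
Leg 2: desired track 230.5°; wind correction -3.3° → command heading 227.2°, groundspeed 93.9 kt
Leg 3: desired track 301.2°; wind correction -2.9° → command heading 298.3°, groundspeed 101.4 kt

Leg 1: heading=103.7°, groundspeed=95.1 kt
Leg 2: heading=227.2°, groundspeed=93.9 kt
Leg 3: heading=298.3°, groundspeed=101.4 kt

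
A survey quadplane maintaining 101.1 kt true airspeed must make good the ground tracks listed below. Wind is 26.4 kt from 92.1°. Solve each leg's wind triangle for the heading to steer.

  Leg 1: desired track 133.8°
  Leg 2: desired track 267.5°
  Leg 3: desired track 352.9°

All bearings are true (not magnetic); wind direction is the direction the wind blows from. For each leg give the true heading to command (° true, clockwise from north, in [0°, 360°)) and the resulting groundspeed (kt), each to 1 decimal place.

Leg 1: desired track 133.8°; wind correction -10.0° → command heading 123.8°, groundspeed 79.9 kt
Leg 2: desired track 267.5°; wind correction -1.2° → command heading 266.3°, groundspeed 127.4 kt
Leg 3: desired track 352.9°; wind correction +14.9° → command heading 7.8°, groundspeed 101.9 kt

Leg 1: heading=123.8°, groundspeed=79.9 kt
Leg 2: heading=266.3°, groundspeed=127.4 kt
Leg 3: heading=7.8°, groundspeed=101.9 kt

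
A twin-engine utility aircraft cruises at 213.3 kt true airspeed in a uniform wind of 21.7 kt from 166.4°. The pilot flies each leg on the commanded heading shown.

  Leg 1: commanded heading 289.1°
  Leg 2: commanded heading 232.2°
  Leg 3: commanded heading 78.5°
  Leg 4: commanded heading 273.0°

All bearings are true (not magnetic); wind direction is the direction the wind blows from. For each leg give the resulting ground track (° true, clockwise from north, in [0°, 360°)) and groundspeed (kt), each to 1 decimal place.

Leg 1: heading 289.1°; drift +4.6° → track 293.7°, groundspeed 225.8 kt
Leg 2: heading 232.2°; drift +5.5° → track 237.7°, groundspeed 205.4 kt
Leg 3: heading 78.5°; drift -5.8° → track 72.7°, groundspeed 213.6 kt
Leg 4: heading 273.0°; drift +5.4° → track 278.4°, groundspeed 220.5 kt

Leg 1: track=293.7°, groundspeed=225.8 kt
Leg 2: track=237.7°, groundspeed=205.4 kt
Leg 3: track=72.7°, groundspeed=213.6 kt
Leg 4: track=278.4°, groundspeed=220.5 kt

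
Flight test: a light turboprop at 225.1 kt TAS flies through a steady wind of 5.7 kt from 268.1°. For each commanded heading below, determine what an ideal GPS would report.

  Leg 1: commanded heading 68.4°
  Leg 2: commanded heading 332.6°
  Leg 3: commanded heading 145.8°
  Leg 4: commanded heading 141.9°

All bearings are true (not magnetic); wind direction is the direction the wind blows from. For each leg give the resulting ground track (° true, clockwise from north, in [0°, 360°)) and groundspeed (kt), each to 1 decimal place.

Leg 1: track=68.9°, groundspeed=230.5 kt
Leg 2: track=333.9°, groundspeed=222.7 kt
Leg 3: track=144.6°, groundspeed=228.2 kt
Leg 4: track=140.7°, groundspeed=228.5 kt

Leg 1: heading 68.4°; drift +0.5° → track 68.9°, groundspeed 230.5 kt
Leg 2: heading 332.6°; drift +1.3° → track 333.9°, groundspeed 222.7 kt
Leg 3: heading 145.8°; drift -1.2° → track 144.6°, groundspeed 228.2 kt
Leg 4: heading 141.9°; drift -1.2° → track 140.7°, groundspeed 228.5 kt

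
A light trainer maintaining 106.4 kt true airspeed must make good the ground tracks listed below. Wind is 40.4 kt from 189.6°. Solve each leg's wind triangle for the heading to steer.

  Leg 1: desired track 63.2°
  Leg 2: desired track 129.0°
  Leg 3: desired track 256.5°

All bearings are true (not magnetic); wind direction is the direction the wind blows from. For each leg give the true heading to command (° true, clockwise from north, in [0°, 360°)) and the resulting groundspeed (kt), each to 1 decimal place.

Leg 1: heading=81.0°, groundspeed=125.3 kt
Leg 2: heading=148.3°, groundspeed=80.6 kt
Leg 3: heading=236.1°, groundspeed=83.8 kt

Leg 1: desired track 63.2°; wind correction +17.8° → command heading 81.0°, groundspeed 125.3 kt
Leg 2: desired track 129.0°; wind correction +19.3° → command heading 148.3°, groundspeed 80.6 kt
Leg 3: desired track 256.5°; wind correction -20.4° → command heading 236.1°, groundspeed 83.8 kt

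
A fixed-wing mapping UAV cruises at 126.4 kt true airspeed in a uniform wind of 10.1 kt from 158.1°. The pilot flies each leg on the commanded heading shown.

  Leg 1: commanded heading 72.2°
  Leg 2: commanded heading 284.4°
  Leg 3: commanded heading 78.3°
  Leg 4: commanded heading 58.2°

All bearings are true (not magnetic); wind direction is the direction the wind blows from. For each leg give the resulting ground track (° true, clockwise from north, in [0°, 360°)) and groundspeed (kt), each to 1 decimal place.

Leg 1: track=67.6°, groundspeed=126.1 kt
Leg 2: track=287.9°, groundspeed=132.6 kt
Leg 3: track=73.7°, groundspeed=125.0 kt
Leg 4: track=53.8°, groundspeed=128.5 kt

Leg 1: heading 72.2°; drift -4.6° → track 67.6°, groundspeed 126.1 kt
Leg 2: heading 284.4°; drift +3.5° → track 287.9°, groundspeed 132.6 kt
Leg 3: heading 78.3°; drift -4.6° → track 73.7°, groundspeed 125.0 kt
Leg 4: heading 58.2°; drift -4.4° → track 53.8°, groundspeed 128.5 kt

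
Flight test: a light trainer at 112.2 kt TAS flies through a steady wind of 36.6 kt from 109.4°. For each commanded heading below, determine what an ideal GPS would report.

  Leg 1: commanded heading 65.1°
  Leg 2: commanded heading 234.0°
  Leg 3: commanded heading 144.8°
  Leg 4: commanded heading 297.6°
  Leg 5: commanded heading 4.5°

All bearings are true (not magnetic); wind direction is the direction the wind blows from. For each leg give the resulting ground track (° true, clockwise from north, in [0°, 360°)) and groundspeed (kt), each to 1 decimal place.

Leg 1: track=48.5°, groundspeed=89.7 kt
Leg 2: track=246.8°, groundspeed=136.4 kt
Leg 3: track=159.2°, groundspeed=85.1 kt
Leg 4: track=295.6°, groundspeed=148.5 kt
Leg 5: track=348.3°, groundspeed=126.7 kt

Leg 1: heading 65.1°; drift -16.6° → track 48.5°, groundspeed 89.7 kt
Leg 2: heading 234.0°; drift +12.8° → track 246.8°, groundspeed 136.4 kt
Leg 3: heading 144.8°; drift +14.4° → track 159.2°, groundspeed 85.1 kt
Leg 4: heading 297.6°; drift -2.0° → track 295.6°, groundspeed 148.5 kt
Leg 5: heading 4.5°; drift -16.2° → track 348.3°, groundspeed 126.7 kt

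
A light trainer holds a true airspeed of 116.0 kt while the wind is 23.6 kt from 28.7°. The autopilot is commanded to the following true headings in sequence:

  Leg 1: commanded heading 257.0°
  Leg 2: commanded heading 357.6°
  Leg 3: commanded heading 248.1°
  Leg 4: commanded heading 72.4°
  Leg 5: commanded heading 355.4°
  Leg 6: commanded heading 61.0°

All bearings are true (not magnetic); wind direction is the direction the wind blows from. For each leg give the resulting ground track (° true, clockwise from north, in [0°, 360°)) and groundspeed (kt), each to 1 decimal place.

Leg 1: track=249.4°, groundspeed=132.9 kt
Leg 2: track=350.3°, groundspeed=96.6 kt
Leg 3: track=241.7°, groundspeed=135.1 kt
Leg 4: track=81.8°, groundspeed=100.3 kt
Leg 5: track=347.7°, groundspeed=97.1 kt
Leg 6: track=68.5°, groundspeed=96.9 kt

Leg 1: heading 257.0°; drift -7.6° → track 249.4°, groundspeed 132.9 kt
Leg 2: heading 357.6°; drift -7.3° → track 350.3°, groundspeed 96.6 kt
Leg 3: heading 248.1°; drift -6.4° → track 241.7°, groundspeed 135.1 kt
Leg 4: heading 72.4°; drift +9.4° → track 81.8°, groundspeed 100.3 kt
Leg 5: heading 355.4°; drift -7.7° → track 347.7°, groundspeed 97.1 kt
Leg 6: heading 61.0°; drift +7.5° → track 68.5°, groundspeed 96.9 kt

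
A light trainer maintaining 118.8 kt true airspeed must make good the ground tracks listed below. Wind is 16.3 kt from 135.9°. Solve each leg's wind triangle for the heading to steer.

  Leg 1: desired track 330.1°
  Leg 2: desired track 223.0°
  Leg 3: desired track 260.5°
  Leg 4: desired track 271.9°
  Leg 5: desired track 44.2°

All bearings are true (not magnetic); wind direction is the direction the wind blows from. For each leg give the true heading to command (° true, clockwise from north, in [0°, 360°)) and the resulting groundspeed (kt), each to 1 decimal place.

Leg 1: desired track 330.1°; wind correction +1.9° → command heading 332.0°, groundspeed 134.5 kt
Leg 2: desired track 223.0°; wind correction -7.9° → command heading 215.1°, groundspeed 116.9 kt
Leg 3: desired track 260.5°; wind correction -6.5° → command heading 254.0°, groundspeed 127.3 kt
Leg 4: desired track 271.9°; wind correction -5.5° → command heading 266.4°, groundspeed 130.0 kt
Leg 5: desired track 44.2°; wind correction +7.9° → command heading 52.1°, groundspeed 118.2 kt

Leg 1: heading=332.0°, groundspeed=134.5 kt
Leg 2: heading=215.1°, groundspeed=116.9 kt
Leg 3: heading=254.0°, groundspeed=127.3 kt
Leg 4: heading=266.4°, groundspeed=130.0 kt
Leg 5: heading=52.1°, groundspeed=118.2 kt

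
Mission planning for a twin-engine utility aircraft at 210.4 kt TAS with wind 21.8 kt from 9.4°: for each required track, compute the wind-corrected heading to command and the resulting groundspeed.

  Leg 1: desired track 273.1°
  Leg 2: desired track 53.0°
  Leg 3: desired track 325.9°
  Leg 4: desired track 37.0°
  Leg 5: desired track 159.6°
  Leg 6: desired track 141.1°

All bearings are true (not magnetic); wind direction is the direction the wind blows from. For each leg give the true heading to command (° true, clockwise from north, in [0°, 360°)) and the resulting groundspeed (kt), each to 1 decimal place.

Leg 1: heading=279.0°, groundspeed=211.7 kt
Leg 2: heading=48.9°, groundspeed=194.1 kt
Leg 3: heading=330.0°, groundspeed=194.1 kt
Leg 4: heading=34.2°, groundspeed=190.8 kt
Leg 5: heading=156.6°, groundspeed=229.0 kt
Leg 6: heading=136.7°, groundspeed=224.3 kt

Leg 1: desired track 273.1°; wind correction +5.9° → command heading 279.0°, groundspeed 211.7 kt
Leg 2: desired track 53.0°; wind correction -4.1° → command heading 48.9°, groundspeed 194.1 kt
Leg 3: desired track 325.9°; wind correction +4.1° → command heading 330.0°, groundspeed 194.1 kt
Leg 4: desired track 37.0°; wind correction -2.8° → command heading 34.2°, groundspeed 190.8 kt
Leg 5: desired track 159.6°; wind correction -3.0° → command heading 156.6°, groundspeed 229.0 kt
Leg 6: desired track 141.1°; wind correction -4.4° → command heading 136.7°, groundspeed 224.3 kt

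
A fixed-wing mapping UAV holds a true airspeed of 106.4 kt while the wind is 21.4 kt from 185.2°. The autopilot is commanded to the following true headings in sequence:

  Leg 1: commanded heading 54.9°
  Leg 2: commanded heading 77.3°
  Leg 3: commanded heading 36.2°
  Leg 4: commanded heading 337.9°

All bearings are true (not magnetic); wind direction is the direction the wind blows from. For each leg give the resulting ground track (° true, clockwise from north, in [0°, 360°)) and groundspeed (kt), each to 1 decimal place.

Leg 1: heading 54.9°; drift -7.7° → track 47.2°, groundspeed 121.3 kt
Leg 2: heading 77.3°; drift -10.2° → track 67.1°, groundspeed 114.8 kt
Leg 3: heading 36.2°; drift -5.0° → track 31.2°, groundspeed 125.2 kt
Leg 4: heading 337.9°; drift +4.5° → track 342.4°, groundspeed 125.8 kt

Leg 1: track=47.2°, groundspeed=121.3 kt
Leg 2: track=67.1°, groundspeed=114.8 kt
Leg 3: track=31.2°, groundspeed=125.2 kt
Leg 4: track=342.4°, groundspeed=125.8 kt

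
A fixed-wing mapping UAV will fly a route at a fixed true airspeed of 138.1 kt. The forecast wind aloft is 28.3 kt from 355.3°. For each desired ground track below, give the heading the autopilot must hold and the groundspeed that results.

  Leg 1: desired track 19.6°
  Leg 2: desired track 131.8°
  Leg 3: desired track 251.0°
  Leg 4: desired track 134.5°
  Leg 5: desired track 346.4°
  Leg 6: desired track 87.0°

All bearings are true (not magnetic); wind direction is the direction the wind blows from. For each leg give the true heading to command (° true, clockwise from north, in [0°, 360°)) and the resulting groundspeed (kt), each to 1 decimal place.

Leg 1: desired track 19.6°; wind correction -4.8° → command heading 14.8°, groundspeed 111.8 kt
Leg 2: desired track 131.8°; wind correction -8.1° → command heading 123.7°, groundspeed 157.2 kt
Leg 3: desired track 251.0°; wind correction +11.5° → command heading 262.5°, groundspeed 142.3 kt
Leg 4: desired track 134.5°; wind correction -7.7° → command heading 126.8°, groundspeed 158.3 kt
Leg 5: desired track 346.4°; wind correction +1.8° → command heading 348.2°, groundspeed 110.1 kt
Leg 6: desired track 87.0°; wind correction -11.8° → command heading 75.2°, groundspeed 136.0 kt

Leg 1: heading=14.8°, groundspeed=111.8 kt
Leg 2: heading=123.7°, groundspeed=157.2 kt
Leg 3: heading=262.5°, groundspeed=142.3 kt
Leg 4: heading=126.8°, groundspeed=158.3 kt
Leg 5: heading=348.2°, groundspeed=110.1 kt
Leg 6: heading=75.2°, groundspeed=136.0 kt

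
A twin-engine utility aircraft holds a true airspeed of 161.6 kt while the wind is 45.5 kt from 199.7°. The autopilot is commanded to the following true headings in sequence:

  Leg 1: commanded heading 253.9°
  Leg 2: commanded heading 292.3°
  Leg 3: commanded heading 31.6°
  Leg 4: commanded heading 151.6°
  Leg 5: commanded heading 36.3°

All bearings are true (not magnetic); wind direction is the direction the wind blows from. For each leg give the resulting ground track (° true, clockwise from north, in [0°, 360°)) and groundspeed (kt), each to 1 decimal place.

Leg 1: track=269.2°, groundspeed=139.9 kt
Leg 2: track=307.8°, groundspeed=169.9 kt
Leg 3: track=29.0°, groundspeed=206.3 kt
Leg 4: track=137.1°, groundspeed=135.5 kt
Leg 5: track=32.7°, groundspeed=205.6 kt

Leg 1: heading 253.9°; drift +15.3° → track 269.2°, groundspeed 139.9 kt
Leg 2: heading 292.3°; drift +15.5° → track 307.8°, groundspeed 169.9 kt
Leg 3: heading 31.6°; drift -2.6° → track 29.0°, groundspeed 206.3 kt
Leg 4: heading 151.6°; drift -14.5° → track 137.1°, groundspeed 135.5 kt
Leg 5: heading 36.3°; drift -3.6° → track 32.7°, groundspeed 205.6 kt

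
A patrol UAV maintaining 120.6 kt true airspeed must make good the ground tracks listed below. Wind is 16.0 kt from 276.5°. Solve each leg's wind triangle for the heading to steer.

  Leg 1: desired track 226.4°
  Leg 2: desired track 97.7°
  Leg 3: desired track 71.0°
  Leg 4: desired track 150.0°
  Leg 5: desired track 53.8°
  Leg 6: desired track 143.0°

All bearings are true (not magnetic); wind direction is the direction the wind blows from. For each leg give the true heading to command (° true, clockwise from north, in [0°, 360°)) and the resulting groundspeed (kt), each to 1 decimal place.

Leg 1: desired track 226.4°; wind correction +5.8° → command heading 232.2°, groundspeed 109.7 kt
Leg 2: desired track 97.7°; wind correction +0.2° → command heading 97.9°, groundspeed 136.6 kt
Leg 3: desired track 71.0°; wind correction -3.3° → command heading 67.7°, groundspeed 134.8 kt
Leg 4: desired track 150.0°; wind correction +6.1° → command heading 156.1°, groundspeed 129.4 kt
Leg 5: desired track 53.8°; wind correction -5.2° → command heading 48.6°, groundspeed 131.9 kt
Leg 6: desired track 143.0°; wind correction +5.5° → command heading 148.5°, groundspeed 131.1 kt

Leg 1: heading=232.2°, groundspeed=109.7 kt
Leg 2: heading=97.9°, groundspeed=136.6 kt
Leg 3: heading=67.7°, groundspeed=134.8 kt
Leg 4: heading=156.1°, groundspeed=129.4 kt
Leg 5: heading=48.6°, groundspeed=131.9 kt
Leg 6: heading=148.5°, groundspeed=131.1 kt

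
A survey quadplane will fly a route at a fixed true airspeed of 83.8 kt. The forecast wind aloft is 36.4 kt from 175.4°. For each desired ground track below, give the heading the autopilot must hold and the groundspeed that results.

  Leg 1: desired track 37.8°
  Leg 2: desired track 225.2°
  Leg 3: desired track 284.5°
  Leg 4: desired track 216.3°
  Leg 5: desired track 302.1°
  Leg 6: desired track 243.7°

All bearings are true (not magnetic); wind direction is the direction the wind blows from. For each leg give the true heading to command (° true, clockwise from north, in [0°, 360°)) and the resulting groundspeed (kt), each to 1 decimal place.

Leg 1: heading=54.8°, groundspeed=107.0 kt
Leg 2: heading=205.8°, groundspeed=55.6 kt
Leg 3: heading=260.3°, groundspeed=88.3 kt
Leg 4: heading=199.8°, groundspeed=52.8 kt
Leg 5: heading=281.7°, groundspeed=100.3 kt
Leg 6: heading=219.9°, groundspeed=63.2 kt

Leg 1: desired track 37.8°; wind correction +17.0° → command heading 54.8°, groundspeed 107.0 kt
Leg 2: desired track 225.2°; wind correction -19.4° → command heading 205.8°, groundspeed 55.6 kt
Leg 3: desired track 284.5°; wind correction -24.2° → command heading 260.3°, groundspeed 88.3 kt
Leg 4: desired track 216.3°; wind correction -16.5° → command heading 199.8°, groundspeed 52.8 kt
Leg 5: desired track 302.1°; wind correction -20.4° → command heading 281.7°, groundspeed 100.3 kt
Leg 6: desired track 243.7°; wind correction -23.8° → command heading 219.9°, groundspeed 63.2 kt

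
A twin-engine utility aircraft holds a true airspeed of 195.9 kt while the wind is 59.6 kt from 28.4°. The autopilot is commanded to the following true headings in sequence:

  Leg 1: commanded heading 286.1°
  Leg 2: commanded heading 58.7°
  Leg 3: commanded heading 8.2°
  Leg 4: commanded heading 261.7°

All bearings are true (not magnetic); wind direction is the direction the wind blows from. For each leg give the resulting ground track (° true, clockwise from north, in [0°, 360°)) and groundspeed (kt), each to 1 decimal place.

Leg 1: track=270.5°, groundspeed=216.6 kt
Leg 2: track=70.5°, groundspeed=147.5 kt
Leg 3: track=359.8°, groundspeed=141.5 kt
Leg 4: track=250.0°, groundspeed=236.4 kt

Leg 1: heading 286.1°; drift -15.6° → track 270.5°, groundspeed 216.6 kt
Leg 2: heading 58.7°; drift +11.8° → track 70.5°, groundspeed 147.5 kt
Leg 3: heading 8.2°; drift -8.4° → track 359.8°, groundspeed 141.5 kt
Leg 4: heading 261.7°; drift -11.7° → track 250.0°, groundspeed 236.4 kt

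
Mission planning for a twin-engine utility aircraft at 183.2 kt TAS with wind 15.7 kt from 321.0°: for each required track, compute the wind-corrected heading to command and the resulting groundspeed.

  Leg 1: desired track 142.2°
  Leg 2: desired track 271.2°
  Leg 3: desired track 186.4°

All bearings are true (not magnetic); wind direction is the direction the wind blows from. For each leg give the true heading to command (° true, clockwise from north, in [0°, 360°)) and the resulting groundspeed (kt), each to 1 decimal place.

Leg 1: heading=142.3°, groundspeed=198.9 kt
Leg 2: heading=275.0°, groundspeed=172.7 kt
Leg 3: heading=189.9°, groundspeed=193.9 kt

Leg 1: desired track 142.2°; wind correction +0.1° → command heading 142.3°, groundspeed 198.9 kt
Leg 2: desired track 271.2°; wind correction +3.8° → command heading 275.0°, groundspeed 172.7 kt
Leg 3: desired track 186.4°; wind correction +3.5° → command heading 189.9°, groundspeed 193.9 kt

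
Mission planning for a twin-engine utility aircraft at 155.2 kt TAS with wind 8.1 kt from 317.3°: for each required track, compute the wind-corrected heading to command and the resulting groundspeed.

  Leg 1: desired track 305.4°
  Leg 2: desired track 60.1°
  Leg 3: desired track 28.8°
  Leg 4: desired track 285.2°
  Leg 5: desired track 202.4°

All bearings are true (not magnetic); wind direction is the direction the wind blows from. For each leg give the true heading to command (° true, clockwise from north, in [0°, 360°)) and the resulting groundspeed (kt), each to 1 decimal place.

Leg 1: heading=306.0°, groundspeed=147.3 kt
Leg 2: heading=57.2°, groundspeed=156.8 kt
Leg 3: heading=26.0°, groundspeed=152.4 kt
Leg 4: heading=286.8°, groundspeed=148.3 kt
Leg 5: heading=205.1°, groundspeed=158.4 kt

Leg 1: desired track 305.4°; wind correction +0.6° → command heading 306.0°, groundspeed 147.3 kt
Leg 2: desired track 60.1°; wind correction -2.9° → command heading 57.2°, groundspeed 156.8 kt
Leg 3: desired track 28.8°; wind correction -2.8° → command heading 26.0°, groundspeed 152.4 kt
Leg 4: desired track 285.2°; wind correction +1.6° → command heading 286.8°, groundspeed 148.3 kt
Leg 5: desired track 202.4°; wind correction +2.7° → command heading 205.1°, groundspeed 158.4 kt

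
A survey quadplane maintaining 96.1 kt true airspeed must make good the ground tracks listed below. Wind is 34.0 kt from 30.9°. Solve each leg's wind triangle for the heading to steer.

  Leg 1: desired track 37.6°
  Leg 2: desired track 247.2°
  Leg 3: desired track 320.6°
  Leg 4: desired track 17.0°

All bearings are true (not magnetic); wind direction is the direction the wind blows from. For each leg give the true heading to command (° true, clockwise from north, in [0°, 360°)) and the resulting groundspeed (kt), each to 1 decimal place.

Leg 1: heading=35.2°, groundspeed=62.3 kt
Leg 2: heading=259.3°, groundspeed=121.4 kt
Leg 3: heading=340.1°, groundspeed=79.2 kt
Leg 4: heading=21.9°, groundspeed=62.7 kt

Leg 1: desired track 37.6°; wind correction -2.4° → command heading 35.2°, groundspeed 62.3 kt
Leg 2: desired track 247.2°; wind correction +12.1° → command heading 259.3°, groundspeed 121.4 kt
Leg 3: desired track 320.6°; wind correction +19.5° → command heading 340.1°, groundspeed 79.2 kt
Leg 4: desired track 17.0°; wind correction +4.9° → command heading 21.9°, groundspeed 62.7 kt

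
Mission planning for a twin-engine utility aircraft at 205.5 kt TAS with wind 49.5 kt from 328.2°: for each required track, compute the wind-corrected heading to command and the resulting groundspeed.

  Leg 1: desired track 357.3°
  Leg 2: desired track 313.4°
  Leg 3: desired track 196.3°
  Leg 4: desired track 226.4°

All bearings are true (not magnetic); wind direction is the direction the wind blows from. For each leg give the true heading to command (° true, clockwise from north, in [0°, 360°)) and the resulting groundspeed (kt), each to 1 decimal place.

Leg 1: desired track 357.3°; wind correction -6.7° → command heading 350.6°, groundspeed 160.8 kt
Leg 2: desired track 313.4°; wind correction +3.5° → command heading 316.9°, groundspeed 157.3 kt
Leg 3: desired track 196.3°; wind correction +10.3° → command heading 206.6°, groundspeed 235.2 kt
Leg 4: desired track 226.4°; wind correction +13.6° → command heading 240.0°, groundspeed 209.8 kt

Leg 1: heading=350.6°, groundspeed=160.8 kt
Leg 2: heading=316.9°, groundspeed=157.3 kt
Leg 3: heading=206.6°, groundspeed=235.2 kt
Leg 4: heading=240.0°, groundspeed=209.8 kt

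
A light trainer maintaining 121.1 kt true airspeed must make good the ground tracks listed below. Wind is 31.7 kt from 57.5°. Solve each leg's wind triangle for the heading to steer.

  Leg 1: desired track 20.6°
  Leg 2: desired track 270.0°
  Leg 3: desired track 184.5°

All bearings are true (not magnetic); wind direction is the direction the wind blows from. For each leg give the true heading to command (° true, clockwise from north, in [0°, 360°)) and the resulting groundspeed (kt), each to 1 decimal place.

Leg 1: heading=29.6°, groundspeed=94.2 kt
Leg 2: heading=278.1°, groundspeed=146.6 kt
Leg 3: heading=172.4°, groundspeed=137.5 kt

Leg 1: desired track 20.6°; wind correction +9.0° → command heading 29.6°, groundspeed 94.2 kt
Leg 2: desired track 270.0°; wind correction +8.1° → command heading 278.1°, groundspeed 146.6 kt
Leg 3: desired track 184.5°; wind correction -12.1° → command heading 172.4°, groundspeed 137.5 kt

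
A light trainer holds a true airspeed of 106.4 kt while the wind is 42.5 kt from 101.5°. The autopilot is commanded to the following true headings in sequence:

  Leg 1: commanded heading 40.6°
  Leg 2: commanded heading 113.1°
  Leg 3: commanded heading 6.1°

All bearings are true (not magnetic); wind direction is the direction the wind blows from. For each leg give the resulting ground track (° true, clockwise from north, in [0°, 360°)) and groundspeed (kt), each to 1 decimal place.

Leg 1: track=17.2°, groundspeed=93.4 kt
Leg 2: track=120.6°, groundspeed=65.3 kt
Leg 3: track=345.1°, groundspeed=118.2 kt

Leg 1: heading 40.6°; drift -23.4° → track 17.2°, groundspeed 93.4 kt
Leg 2: heading 113.1°; drift +7.5° → track 120.6°, groundspeed 65.3 kt
Leg 3: heading 6.1°; drift -21.0° → track 345.1°, groundspeed 118.2 kt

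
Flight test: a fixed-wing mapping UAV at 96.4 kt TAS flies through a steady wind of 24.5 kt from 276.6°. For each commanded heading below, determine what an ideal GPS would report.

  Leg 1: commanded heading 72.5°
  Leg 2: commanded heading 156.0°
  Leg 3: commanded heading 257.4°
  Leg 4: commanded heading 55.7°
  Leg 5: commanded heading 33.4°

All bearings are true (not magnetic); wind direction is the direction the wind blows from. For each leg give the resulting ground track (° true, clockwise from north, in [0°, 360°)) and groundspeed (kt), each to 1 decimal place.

Leg 1: heading 72.5°; drift +4.8° → track 77.3°, groundspeed 119.2 kt
Leg 2: heading 156.0°; drift -11.0° → track 145.0°, groundspeed 110.9 kt
Leg 3: heading 257.4°; drift -6.3° → track 251.1°, groundspeed 73.7 kt
Leg 4: heading 55.7°; drift +7.9° → track 63.6°, groundspeed 116.0 kt
Leg 5: heading 33.4°; drift +11.5° → track 44.9°, groundspeed 109.6 kt

Leg 1: track=77.3°, groundspeed=119.2 kt
Leg 2: track=145.0°, groundspeed=110.9 kt
Leg 3: track=251.1°, groundspeed=73.7 kt
Leg 4: track=63.6°, groundspeed=116.0 kt
Leg 5: track=44.9°, groundspeed=109.6 kt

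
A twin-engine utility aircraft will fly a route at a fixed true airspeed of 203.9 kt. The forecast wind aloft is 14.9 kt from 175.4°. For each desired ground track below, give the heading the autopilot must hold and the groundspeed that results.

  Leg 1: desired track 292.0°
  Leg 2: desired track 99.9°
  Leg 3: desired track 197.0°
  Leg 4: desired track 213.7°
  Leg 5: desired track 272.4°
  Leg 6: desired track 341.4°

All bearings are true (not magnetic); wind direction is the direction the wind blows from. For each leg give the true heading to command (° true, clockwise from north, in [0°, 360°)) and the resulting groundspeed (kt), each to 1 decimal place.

Leg 1: heading=288.3°, groundspeed=210.1 kt
Leg 2: heading=104.0°, groundspeed=199.7 kt
Leg 3: heading=195.5°, groundspeed=190.0 kt
Leg 4: heading=211.1°, groundspeed=192.0 kt
Leg 5: heading=268.2°, groundspeed=205.2 kt
Leg 6: heading=340.4°, groundspeed=218.3 kt

Leg 1: desired track 292.0°; wind correction -3.7° → command heading 288.3°, groundspeed 210.1 kt
Leg 2: desired track 99.9°; wind correction +4.1° → command heading 104.0°, groundspeed 199.7 kt
Leg 3: desired track 197.0°; wind correction -1.5° → command heading 195.5°, groundspeed 190.0 kt
Leg 4: desired track 213.7°; wind correction -2.6° → command heading 211.1°, groundspeed 192.0 kt
Leg 5: desired track 272.4°; wind correction -4.2° → command heading 268.2°, groundspeed 205.2 kt
Leg 6: desired track 341.4°; wind correction -1.0° → command heading 340.4°, groundspeed 218.3 kt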